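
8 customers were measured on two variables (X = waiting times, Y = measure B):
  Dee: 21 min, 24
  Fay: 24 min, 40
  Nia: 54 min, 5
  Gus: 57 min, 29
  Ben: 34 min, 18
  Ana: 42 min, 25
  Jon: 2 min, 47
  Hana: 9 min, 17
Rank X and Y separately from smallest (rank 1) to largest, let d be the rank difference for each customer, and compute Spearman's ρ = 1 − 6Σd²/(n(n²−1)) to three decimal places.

Ranks of variable 1: 3, 4, 7, 8, 5, 6, 1, 2
Ranks of variable 2: 4, 7, 1, 6, 3, 5, 8, 2
d = r₁ − r₂: -1, -3, 6, 2, 2, 1, -7, 0
d²: 1, 9, 36, 4, 4, 1, 49, 0; Σd² = 104
ρ = 1 − 6·104/(8·63) = 1 − 624/504 = -0.238

-0.238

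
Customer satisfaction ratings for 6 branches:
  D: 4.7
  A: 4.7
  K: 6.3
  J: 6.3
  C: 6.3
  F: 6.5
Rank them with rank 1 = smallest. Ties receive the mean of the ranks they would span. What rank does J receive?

4

Sorted (ascending): 4.7, 4.7, 6.3, 6.3, 6.3, 6.5
The 2 values of 4.7 occupy positions 1–2 → average rank (1+2)/2 = 1.5.
The 3 values of 6.3 occupy positions 3–5 → average rank 4.
J has value 6.3 → rank 4.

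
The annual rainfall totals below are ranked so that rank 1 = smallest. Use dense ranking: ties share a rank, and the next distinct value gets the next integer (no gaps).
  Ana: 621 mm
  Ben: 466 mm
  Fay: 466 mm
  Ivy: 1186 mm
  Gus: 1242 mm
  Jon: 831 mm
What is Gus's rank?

Sorted (ascending): 466, 466, 621, 831, 1186, 1242
The 2 values of 466 share dense rank 1.
Remaining distinct values take the next consecutive integers.
Gus has value 1242 mm → rank 5.

5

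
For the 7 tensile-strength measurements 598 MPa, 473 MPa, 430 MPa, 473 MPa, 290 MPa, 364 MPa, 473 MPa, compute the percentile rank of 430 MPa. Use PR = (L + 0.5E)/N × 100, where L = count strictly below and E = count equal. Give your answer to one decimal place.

N = 7.
Strictly below 430: 2. Equal to 430: 1.
PR = (2 + 0.5·1)/7 × 100 = 35.7

35.7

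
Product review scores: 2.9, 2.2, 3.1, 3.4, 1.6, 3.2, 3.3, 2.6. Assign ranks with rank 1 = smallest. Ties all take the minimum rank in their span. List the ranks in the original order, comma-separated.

4, 2, 5, 8, 1, 6, 7, 3

Sorted (ascending): 1.6, 2.2, 2.6, 2.9, 3.1, 3.2, 3.3, 3.4
No ties — each value takes its position as its rank.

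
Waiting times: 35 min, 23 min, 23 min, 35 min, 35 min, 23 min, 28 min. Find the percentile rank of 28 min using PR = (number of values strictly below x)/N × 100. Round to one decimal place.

42.9

N = 7.
Strictly below 28: 3. Equal to 28: 1.
PR = 3/7 × 100 = 42.9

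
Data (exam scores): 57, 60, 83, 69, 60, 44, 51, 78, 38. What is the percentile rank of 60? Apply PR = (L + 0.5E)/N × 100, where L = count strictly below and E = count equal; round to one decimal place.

55.6

N = 9.
Strictly below 60: 4. Equal to 60: 2.
PR = (4 + 0.5·2)/9 × 100 = 55.6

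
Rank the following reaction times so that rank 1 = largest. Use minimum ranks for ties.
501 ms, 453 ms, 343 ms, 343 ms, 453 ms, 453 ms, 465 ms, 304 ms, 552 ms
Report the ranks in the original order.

2, 4, 7, 7, 4, 4, 3, 9, 1

Sorted (descending): 552, 501, 465, 453, 453, 453, 343, 343, 304
The 3 values of 453 occupy positions 4–6 → each gets rank 4.
The 2 values of 343 occupy positions 7–8 → each gets rank 7.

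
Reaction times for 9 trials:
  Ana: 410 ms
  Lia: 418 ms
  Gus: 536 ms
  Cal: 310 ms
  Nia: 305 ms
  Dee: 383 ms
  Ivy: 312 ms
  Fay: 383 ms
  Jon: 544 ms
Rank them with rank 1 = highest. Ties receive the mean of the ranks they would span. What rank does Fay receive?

Sorted (descending): 544, 536, 418, 410, 383, 383, 312, 310, 305
The 2 values of 383 occupy positions 5–6 → average rank (5+6)/2 = 5.5.
Fay has value 383 ms → rank 5.5.

5.5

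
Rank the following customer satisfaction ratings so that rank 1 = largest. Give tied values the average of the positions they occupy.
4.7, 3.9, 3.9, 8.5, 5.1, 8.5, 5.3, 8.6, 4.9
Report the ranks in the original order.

Sorted (descending): 8.6, 8.5, 8.5, 5.3, 5.1, 4.9, 4.7, 3.9, 3.9
The 2 values of 8.5 occupy positions 2–3 → average rank (2+3)/2 = 2.5.
The 2 values of 3.9 occupy positions 8–9 → average rank (8+9)/2 = 8.5.

7, 8.5, 8.5, 2.5, 5, 2.5, 4, 1, 6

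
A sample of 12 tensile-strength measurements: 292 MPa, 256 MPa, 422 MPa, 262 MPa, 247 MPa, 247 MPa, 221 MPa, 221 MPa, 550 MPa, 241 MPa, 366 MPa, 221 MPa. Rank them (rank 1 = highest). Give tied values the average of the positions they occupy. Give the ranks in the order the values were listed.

4, 6, 2, 5, 7.5, 7.5, 11, 11, 1, 9, 3, 11

Sorted (descending): 550, 422, 366, 292, 262, 256, 247, 247, 241, 221, 221, 221
The 2 values of 247 occupy positions 7–8 → average rank (7+8)/2 = 7.5.
The 3 values of 221 occupy positions 10–12 → average rank 11.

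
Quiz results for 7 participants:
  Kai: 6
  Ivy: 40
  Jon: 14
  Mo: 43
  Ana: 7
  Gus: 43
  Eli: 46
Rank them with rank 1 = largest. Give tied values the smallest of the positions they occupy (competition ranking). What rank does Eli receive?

Sorted (descending): 46, 43, 43, 40, 14, 7, 6
The 2 values of 43 occupy positions 2–3 → each gets rank 2.
Eli has value 46 → rank 1.

1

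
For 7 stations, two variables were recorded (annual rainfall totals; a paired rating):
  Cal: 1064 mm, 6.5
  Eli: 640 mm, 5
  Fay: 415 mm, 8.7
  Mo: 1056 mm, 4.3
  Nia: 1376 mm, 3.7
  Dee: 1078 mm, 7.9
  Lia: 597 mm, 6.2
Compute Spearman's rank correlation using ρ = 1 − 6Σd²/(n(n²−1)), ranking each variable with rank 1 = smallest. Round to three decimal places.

-0.429

Ranks of variable 1: 5, 3, 1, 4, 7, 6, 2
Ranks of variable 2: 5, 3, 7, 2, 1, 6, 4
d = r₁ − r₂: 0, 0, -6, 2, 6, 0, -2
d²: 0, 0, 36, 4, 36, 0, 4; Σd² = 80
ρ = 1 − 6·80/(7·48) = 1 − 480/336 = -0.429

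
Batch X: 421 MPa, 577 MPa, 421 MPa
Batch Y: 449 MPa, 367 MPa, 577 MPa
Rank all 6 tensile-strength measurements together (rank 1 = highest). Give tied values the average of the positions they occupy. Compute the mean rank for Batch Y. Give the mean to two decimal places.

Sorted (descending): 577, 577, 449, 421, 421, 367
The 2 values of 577 occupy positions 1–2 → average rank (1+2)/2 = 1.5.
The 2 values of 421 occupy positions 4–5 → average rank (4+5)/2 = 4.5.
Batch Y values → pooled ranks: 449→3, 367→6, 577→1.5
Mean rank = (3 + 6 + 1.5) / 3 = 3.50

3.50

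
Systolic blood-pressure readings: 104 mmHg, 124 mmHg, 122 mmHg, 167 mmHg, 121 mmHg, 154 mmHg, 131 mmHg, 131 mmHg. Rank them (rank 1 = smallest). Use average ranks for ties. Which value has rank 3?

Sorted (ascending): 104, 121, 122, 124, 131, 131, 154, 167
The 2 values of 131 occupy positions 5–6 → average rank (5+6)/2 = 5.5.
Rank 3 → value 122.

122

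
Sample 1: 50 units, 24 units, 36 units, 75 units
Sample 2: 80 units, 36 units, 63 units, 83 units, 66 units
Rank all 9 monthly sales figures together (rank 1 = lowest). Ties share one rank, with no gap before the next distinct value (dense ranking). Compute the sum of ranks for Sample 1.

Sorted (ascending): 24, 36, 36, 50, 63, 66, 75, 80, 83
The 2 values of 36 share dense rank 2.
Remaining distinct values take the next consecutive integers.
Sample 1 values → pooled ranks: 50→3, 24→1, 36→2, 75→6
Rank sum = 3 + 1 + 2 + 6 = 12

12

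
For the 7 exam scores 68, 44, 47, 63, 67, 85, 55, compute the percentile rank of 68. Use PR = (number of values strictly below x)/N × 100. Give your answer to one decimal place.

71.4

N = 7.
Strictly below 68: 5. Equal to 68: 1.
PR = 5/7 × 100 = 71.4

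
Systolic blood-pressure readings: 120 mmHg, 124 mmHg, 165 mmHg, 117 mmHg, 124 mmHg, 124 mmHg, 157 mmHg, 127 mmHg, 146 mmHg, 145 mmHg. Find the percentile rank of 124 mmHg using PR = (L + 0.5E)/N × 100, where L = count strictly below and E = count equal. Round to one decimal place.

N = 10.
Strictly below 124: 2. Equal to 124: 3.
PR = (2 + 0.5·3)/10 × 100 = 35.0

35.0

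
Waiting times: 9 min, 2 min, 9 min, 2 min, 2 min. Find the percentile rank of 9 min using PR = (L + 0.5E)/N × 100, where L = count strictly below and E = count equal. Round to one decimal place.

N = 5.
Strictly below 9: 3. Equal to 9: 2.
PR = (3 + 0.5·2)/5 × 100 = 80.0

80.0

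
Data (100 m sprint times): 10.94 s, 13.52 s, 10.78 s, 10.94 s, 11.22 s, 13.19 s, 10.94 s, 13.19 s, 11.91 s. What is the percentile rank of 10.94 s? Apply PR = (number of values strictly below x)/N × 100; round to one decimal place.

11.1

N = 9.
Strictly below 10.94: 1. Equal to 10.94: 3.
PR = 1/9 × 100 = 11.1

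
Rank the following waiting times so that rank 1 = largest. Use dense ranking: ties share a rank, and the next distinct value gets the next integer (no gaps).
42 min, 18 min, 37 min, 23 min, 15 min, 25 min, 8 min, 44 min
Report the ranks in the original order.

Sorted (descending): 44, 42, 37, 25, 23, 18, 15, 8
No ties — each value takes its position as its rank.

2, 6, 3, 5, 7, 4, 8, 1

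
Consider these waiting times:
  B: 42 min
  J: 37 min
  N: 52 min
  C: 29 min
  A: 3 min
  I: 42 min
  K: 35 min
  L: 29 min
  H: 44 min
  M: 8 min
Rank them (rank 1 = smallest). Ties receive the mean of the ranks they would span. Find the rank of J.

Sorted (ascending): 3, 8, 29, 29, 35, 37, 42, 42, 44, 52
The 2 values of 29 occupy positions 3–4 → average rank (3+4)/2 = 3.5.
The 2 values of 42 occupy positions 7–8 → average rank (7+8)/2 = 7.5.
J has value 37 min → rank 6.

6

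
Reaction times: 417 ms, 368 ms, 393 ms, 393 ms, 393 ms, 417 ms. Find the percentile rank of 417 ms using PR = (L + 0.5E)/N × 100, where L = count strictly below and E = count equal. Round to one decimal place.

83.3

N = 6.
Strictly below 417: 4. Equal to 417: 2.
PR = (4 + 0.5·2)/6 × 100 = 83.3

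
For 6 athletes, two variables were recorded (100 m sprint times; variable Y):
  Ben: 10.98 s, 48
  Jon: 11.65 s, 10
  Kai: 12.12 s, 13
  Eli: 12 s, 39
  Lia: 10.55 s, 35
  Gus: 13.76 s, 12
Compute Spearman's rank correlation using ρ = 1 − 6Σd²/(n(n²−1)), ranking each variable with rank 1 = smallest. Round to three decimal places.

Ranks of variable 1: 2, 3, 5, 4, 1, 6
Ranks of variable 2: 6, 1, 3, 5, 4, 2
d = r₁ − r₂: -4, 2, 2, -1, -3, 4
d²: 16, 4, 4, 1, 9, 16; Σd² = 50
ρ = 1 − 6·50/(6·35) = 1 − 300/210 = -0.429

-0.429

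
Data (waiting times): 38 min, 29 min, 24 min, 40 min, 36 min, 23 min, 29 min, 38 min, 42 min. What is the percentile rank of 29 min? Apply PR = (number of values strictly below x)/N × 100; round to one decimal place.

22.2

N = 9.
Strictly below 29: 2. Equal to 29: 2.
PR = 2/9 × 100 = 22.2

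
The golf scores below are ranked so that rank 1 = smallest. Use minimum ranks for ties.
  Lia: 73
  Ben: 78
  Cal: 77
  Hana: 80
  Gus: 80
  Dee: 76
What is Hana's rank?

Sorted (ascending): 73, 76, 77, 78, 80, 80
The 2 values of 80 occupy positions 5–6 → each gets rank 5.
Hana has value 80 → rank 5.

5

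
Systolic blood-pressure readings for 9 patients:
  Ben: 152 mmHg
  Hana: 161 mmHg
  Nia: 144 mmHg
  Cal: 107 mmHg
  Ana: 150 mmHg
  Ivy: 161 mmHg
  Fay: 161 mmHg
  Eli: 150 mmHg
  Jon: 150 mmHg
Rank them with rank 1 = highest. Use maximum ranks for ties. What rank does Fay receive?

3

Sorted (descending): 161, 161, 161, 152, 150, 150, 150, 144, 107
The 3 values of 161 occupy positions 1–3 → each gets rank 3.
The 3 values of 150 occupy positions 5–7 → each gets rank 7.
Fay has value 161 mmHg → rank 3.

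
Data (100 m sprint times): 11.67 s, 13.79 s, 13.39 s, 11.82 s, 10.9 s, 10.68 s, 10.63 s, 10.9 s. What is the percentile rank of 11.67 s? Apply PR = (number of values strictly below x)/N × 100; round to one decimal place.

N = 8.
Strictly below 11.67: 4. Equal to 11.67: 1.
PR = 4/8 × 100 = 50.0

50.0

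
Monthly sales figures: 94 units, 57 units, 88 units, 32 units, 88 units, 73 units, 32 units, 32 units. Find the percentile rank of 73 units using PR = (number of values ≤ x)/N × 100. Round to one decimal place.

62.5

N = 8.
Strictly below 73: 4. Equal to 73: 1.
PR = 5/8 × 100 = 62.5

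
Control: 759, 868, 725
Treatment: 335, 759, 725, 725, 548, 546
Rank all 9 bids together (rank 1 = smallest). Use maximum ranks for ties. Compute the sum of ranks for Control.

Sorted (ascending): 335, 546, 548, 725, 725, 725, 759, 759, 868
The 3 values of 725 occupy positions 4–6 → each gets rank 6.
The 2 values of 759 occupy positions 7–8 → each gets rank 8.
Control values → pooled ranks: 759→8, 868→9, 725→6
Rank sum = 8 + 9 + 6 = 23

23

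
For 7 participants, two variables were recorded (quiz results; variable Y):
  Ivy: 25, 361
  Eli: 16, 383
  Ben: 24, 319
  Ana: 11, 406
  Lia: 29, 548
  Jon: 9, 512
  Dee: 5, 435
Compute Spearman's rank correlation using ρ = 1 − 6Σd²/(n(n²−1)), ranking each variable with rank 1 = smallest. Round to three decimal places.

Ranks of variable 1: 6, 4, 5, 3, 7, 2, 1
Ranks of variable 2: 2, 3, 1, 4, 7, 6, 5
d = r₁ − r₂: 4, 1, 4, -1, 0, -4, -4
d²: 16, 1, 16, 1, 0, 16, 16; Σd² = 66
ρ = 1 − 6·66/(7·48) = 1 − 396/336 = -0.179

-0.179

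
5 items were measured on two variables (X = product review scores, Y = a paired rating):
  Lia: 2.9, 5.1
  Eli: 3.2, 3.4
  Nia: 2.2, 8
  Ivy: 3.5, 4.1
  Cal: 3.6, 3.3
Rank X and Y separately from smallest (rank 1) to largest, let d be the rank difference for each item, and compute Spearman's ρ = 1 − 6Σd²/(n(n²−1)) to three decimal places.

Ranks of variable 1: 2, 3, 1, 4, 5
Ranks of variable 2: 4, 2, 5, 3, 1
d = r₁ − r₂: -2, 1, -4, 1, 4
d²: 4, 1, 16, 1, 16; Σd² = 38
ρ = 1 − 6·38/(5·24) = 1 − 228/120 = -0.900

-0.900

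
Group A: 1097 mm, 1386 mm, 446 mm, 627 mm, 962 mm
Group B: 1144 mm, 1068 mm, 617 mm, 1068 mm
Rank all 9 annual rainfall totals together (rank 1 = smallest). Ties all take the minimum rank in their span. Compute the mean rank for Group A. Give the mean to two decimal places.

Sorted (ascending): 446, 617, 627, 962, 1068, 1068, 1097, 1144, 1386
The 2 values of 1068 occupy positions 5–6 → each gets rank 5.
Group A values → pooled ranks: 1097→7, 1386→9, 446→1, 627→3, 962→4
Mean rank = (7 + 9 + 1 + 3 + 4) / 5 = 4.80

4.80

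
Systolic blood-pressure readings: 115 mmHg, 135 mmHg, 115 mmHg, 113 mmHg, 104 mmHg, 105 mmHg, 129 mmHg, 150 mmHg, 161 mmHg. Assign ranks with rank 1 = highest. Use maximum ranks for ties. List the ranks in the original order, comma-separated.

Sorted (descending): 161, 150, 135, 129, 115, 115, 113, 105, 104
The 2 values of 115 occupy positions 5–6 → each gets rank 6.

6, 3, 6, 7, 9, 8, 4, 2, 1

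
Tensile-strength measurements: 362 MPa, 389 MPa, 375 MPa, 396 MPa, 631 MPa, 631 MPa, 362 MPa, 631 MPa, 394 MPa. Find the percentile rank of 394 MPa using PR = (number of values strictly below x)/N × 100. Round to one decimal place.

N = 9.
Strictly below 394: 4. Equal to 394: 1.
PR = 4/9 × 100 = 44.4

44.4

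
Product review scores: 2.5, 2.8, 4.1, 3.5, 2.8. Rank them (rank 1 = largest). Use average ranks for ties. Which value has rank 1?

4.1

Sorted (descending): 4.1, 3.5, 2.8, 2.8, 2.5
The 2 values of 2.8 occupy positions 3–4 → average rank (3+4)/2 = 3.5.
Rank 1 → value 4.1.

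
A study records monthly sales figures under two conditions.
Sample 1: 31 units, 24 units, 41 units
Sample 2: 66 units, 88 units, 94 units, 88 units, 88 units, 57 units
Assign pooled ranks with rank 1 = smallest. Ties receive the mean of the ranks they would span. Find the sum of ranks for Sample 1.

Sorted (ascending): 24, 31, 41, 57, 66, 88, 88, 88, 94
The 3 values of 88 occupy positions 6–8 → average rank 7.
Sample 1 values → pooled ranks: 31→2, 24→1, 41→3
Rank sum = 2 + 1 + 3 = 6

6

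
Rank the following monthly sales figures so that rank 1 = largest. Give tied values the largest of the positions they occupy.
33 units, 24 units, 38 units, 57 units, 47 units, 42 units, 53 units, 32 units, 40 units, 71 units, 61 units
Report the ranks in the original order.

9, 11, 8, 3, 5, 6, 4, 10, 7, 1, 2

Sorted (descending): 71, 61, 57, 53, 47, 42, 40, 38, 33, 32, 24
No ties — each value takes its position as its rank.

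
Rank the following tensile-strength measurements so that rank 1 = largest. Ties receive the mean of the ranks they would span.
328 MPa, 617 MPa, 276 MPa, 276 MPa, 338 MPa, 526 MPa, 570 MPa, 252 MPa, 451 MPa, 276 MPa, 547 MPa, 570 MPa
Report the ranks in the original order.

8, 1, 10, 10, 7, 5, 2.5, 12, 6, 10, 4, 2.5

Sorted (descending): 617, 570, 570, 547, 526, 451, 338, 328, 276, 276, 276, 252
The 2 values of 570 occupy positions 2–3 → average rank (2+3)/2 = 2.5.
The 3 values of 276 occupy positions 9–11 → average rank 10.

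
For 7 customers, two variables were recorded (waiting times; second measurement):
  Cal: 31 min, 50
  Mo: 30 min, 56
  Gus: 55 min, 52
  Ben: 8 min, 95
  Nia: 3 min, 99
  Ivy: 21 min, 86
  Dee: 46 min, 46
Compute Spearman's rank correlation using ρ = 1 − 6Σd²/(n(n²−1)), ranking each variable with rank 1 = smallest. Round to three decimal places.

Ranks of variable 1: 5, 4, 7, 2, 1, 3, 6
Ranks of variable 2: 2, 4, 3, 6, 7, 5, 1
d = r₁ − r₂: 3, 0, 4, -4, -6, -2, 5
d²: 9, 0, 16, 16, 36, 4, 25; Σd² = 106
ρ = 1 − 6·106/(7·48) = 1 − 636/336 = -0.893

-0.893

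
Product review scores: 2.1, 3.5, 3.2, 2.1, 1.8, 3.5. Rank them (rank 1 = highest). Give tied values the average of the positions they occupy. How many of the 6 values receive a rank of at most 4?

Sorted (descending): 3.5, 3.5, 3.2, 2.1, 2.1, 1.8
The 2 values of 3.5 occupy positions 1–2 → average rank (1+2)/2 = 1.5.
The 2 values of 2.1 occupy positions 4–5 → average rank (4+5)/2 = 4.5.
Ranks ≤ 4: {1.5, 1.5, 3} → 3 values.

3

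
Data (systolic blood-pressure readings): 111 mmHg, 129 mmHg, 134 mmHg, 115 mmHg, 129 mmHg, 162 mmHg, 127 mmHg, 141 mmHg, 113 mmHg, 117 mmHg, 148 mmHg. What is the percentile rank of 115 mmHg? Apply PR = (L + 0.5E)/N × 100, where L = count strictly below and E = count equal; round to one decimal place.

N = 11.
Strictly below 115: 2. Equal to 115: 1.
PR = (2 + 0.5·1)/11 × 100 = 22.7

22.7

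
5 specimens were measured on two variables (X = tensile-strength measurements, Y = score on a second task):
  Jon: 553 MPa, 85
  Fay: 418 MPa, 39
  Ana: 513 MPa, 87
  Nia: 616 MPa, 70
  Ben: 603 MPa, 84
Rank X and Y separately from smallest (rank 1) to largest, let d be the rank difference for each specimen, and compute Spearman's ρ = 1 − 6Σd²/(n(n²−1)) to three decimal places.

0.000

Ranks of variable 1: 3, 1, 2, 5, 4
Ranks of variable 2: 4, 1, 5, 2, 3
d = r₁ − r₂: -1, 0, -3, 3, 1
d²: 1, 0, 9, 9, 1; Σd² = 20
ρ = 1 − 6·20/(5·24) = 1 − 120/120 = 0.000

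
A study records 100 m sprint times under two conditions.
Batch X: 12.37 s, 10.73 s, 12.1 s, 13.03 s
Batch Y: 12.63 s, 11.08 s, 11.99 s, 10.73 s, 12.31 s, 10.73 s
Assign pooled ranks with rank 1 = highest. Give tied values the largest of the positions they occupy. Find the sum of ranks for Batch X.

19

Sorted (descending): 13.03, 12.63, 12.37, 12.31, 12.1, 11.99, 11.08, 10.73, 10.73, 10.73
The 3 values of 10.73 occupy positions 8–10 → each gets rank 10.
Batch X values → pooled ranks: 12.37→3, 10.73→10, 12.1→5, 13.03→1
Rank sum = 3 + 10 + 5 + 1 = 19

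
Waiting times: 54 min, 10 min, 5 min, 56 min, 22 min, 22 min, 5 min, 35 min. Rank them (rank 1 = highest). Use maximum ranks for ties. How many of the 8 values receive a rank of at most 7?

6

Sorted (descending): 56, 54, 35, 22, 22, 10, 5, 5
The 2 values of 22 occupy positions 4–5 → each gets rank 5.
The 2 values of 5 occupy positions 7–8 → each gets rank 8.
Ranks ≤ 7: {1, 2, 3, 5, 5, 6} → 6 values.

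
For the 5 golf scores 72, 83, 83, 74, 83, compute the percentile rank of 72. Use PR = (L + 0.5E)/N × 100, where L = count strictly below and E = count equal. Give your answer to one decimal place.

N = 5.
Strictly below 72: 0. Equal to 72: 1.
PR = (0 + 0.5·1)/5 × 100 = 10.0

10.0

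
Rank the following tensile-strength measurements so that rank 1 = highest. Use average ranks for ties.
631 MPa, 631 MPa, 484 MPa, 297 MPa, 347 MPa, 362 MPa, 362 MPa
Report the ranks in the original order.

1.5, 1.5, 3, 7, 6, 4.5, 4.5

Sorted (descending): 631, 631, 484, 362, 362, 347, 297
The 2 values of 631 occupy positions 1–2 → average rank (1+2)/2 = 1.5.
The 2 values of 362 occupy positions 4–5 → average rank (4+5)/2 = 4.5.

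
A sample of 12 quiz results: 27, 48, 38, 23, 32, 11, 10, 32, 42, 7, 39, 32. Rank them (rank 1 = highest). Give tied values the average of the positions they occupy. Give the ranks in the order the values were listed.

8, 1, 4, 9, 6, 10, 11, 6, 2, 12, 3, 6

Sorted (descending): 48, 42, 39, 38, 32, 32, 32, 27, 23, 11, 10, 7
The 3 values of 32 occupy positions 5–7 → average rank 6.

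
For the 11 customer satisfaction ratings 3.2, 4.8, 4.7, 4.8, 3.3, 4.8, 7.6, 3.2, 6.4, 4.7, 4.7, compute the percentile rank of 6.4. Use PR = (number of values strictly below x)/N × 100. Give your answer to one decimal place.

81.8

N = 11.
Strictly below 6.4: 9. Equal to 6.4: 1.
PR = 9/11 × 100 = 81.8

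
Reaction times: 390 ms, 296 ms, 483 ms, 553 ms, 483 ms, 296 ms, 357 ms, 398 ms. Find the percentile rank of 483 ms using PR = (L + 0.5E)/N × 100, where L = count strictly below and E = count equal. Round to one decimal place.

N = 8.
Strictly below 483: 5. Equal to 483: 2.
PR = (5 + 0.5·2)/8 × 100 = 75.0

75.0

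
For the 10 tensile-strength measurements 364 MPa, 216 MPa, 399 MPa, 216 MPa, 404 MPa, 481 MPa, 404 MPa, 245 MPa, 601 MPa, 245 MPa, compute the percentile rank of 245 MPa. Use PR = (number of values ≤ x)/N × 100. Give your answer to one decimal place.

N = 10.
Strictly below 245: 2. Equal to 245: 2.
PR = 4/10 × 100 = 40.0

40.0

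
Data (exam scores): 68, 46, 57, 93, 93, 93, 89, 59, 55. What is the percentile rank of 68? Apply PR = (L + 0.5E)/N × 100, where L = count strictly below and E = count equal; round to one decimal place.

N = 9.
Strictly below 68: 4. Equal to 68: 1.
PR = (4 + 0.5·1)/9 × 100 = 50.0

50.0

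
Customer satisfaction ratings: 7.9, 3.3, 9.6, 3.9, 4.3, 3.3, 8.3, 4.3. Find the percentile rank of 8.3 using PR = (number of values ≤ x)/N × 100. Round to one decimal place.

87.5

N = 8.
Strictly below 8.3: 6. Equal to 8.3: 1.
PR = 7/8 × 100 = 87.5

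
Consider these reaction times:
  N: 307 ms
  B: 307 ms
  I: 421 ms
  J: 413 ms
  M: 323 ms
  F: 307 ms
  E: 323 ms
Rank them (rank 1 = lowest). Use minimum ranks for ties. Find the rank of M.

4

Sorted (ascending): 307, 307, 307, 323, 323, 413, 421
The 3 values of 307 occupy positions 1–3 → each gets rank 1.
The 2 values of 323 occupy positions 4–5 → each gets rank 4.
M has value 323 ms → rank 4.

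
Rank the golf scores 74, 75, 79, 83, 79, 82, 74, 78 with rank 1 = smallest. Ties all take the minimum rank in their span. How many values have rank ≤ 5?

6

Sorted (ascending): 74, 74, 75, 78, 79, 79, 82, 83
The 2 values of 74 occupy positions 1–2 → each gets rank 1.
The 2 values of 79 occupy positions 5–6 → each gets rank 5.
Ranks ≤ 5: {1, 1, 3, 4, 5, 5} → 6 values.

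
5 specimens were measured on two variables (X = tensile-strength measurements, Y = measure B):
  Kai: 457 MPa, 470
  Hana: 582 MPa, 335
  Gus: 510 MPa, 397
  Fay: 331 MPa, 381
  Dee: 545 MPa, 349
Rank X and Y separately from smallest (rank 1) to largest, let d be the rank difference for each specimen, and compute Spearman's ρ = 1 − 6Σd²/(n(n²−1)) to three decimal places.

Ranks of variable 1: 2, 5, 3, 1, 4
Ranks of variable 2: 5, 1, 4, 3, 2
d = r₁ − r₂: -3, 4, -1, -2, 2
d²: 9, 16, 1, 4, 4; Σd² = 34
ρ = 1 − 6·34/(5·24) = 1 − 204/120 = -0.700

-0.700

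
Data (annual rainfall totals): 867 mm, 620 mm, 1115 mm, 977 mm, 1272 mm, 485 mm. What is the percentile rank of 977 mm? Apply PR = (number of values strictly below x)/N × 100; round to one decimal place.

50.0

N = 6.
Strictly below 977: 3. Equal to 977: 1.
PR = 3/6 × 100 = 50.0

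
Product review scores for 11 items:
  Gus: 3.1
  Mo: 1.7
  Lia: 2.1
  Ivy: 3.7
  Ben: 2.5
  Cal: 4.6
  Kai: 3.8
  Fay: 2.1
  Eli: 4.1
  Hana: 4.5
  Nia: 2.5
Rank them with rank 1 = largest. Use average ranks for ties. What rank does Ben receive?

Sorted (descending): 4.6, 4.5, 4.1, 3.8, 3.7, 3.1, 2.5, 2.5, 2.1, 2.1, 1.7
The 2 values of 2.5 occupy positions 7–8 → average rank (7+8)/2 = 7.5.
The 2 values of 2.1 occupy positions 9–10 → average rank (9+10)/2 = 9.5.
Ben has value 2.5 → rank 7.5.

7.5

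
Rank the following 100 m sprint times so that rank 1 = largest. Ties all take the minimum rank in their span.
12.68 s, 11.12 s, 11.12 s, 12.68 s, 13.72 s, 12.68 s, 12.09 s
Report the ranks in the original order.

2, 6, 6, 2, 1, 2, 5

Sorted (descending): 13.72, 12.68, 12.68, 12.68, 12.09, 11.12, 11.12
The 3 values of 12.68 occupy positions 2–4 → each gets rank 2.
The 2 values of 11.12 occupy positions 6–7 → each gets rank 6.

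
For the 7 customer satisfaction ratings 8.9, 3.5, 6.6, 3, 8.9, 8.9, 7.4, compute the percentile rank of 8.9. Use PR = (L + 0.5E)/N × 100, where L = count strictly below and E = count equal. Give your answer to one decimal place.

N = 7.
Strictly below 8.9: 4. Equal to 8.9: 3.
PR = (4 + 0.5·3)/7 × 100 = 78.6

78.6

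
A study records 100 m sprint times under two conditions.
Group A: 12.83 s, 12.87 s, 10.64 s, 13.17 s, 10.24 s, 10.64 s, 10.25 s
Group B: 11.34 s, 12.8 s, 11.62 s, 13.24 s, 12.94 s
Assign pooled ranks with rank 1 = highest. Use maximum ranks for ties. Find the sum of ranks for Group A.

Sorted (descending): 13.24, 13.17, 12.94, 12.87, 12.83, 12.8, 11.62, 11.34, 10.64, 10.64, 10.25, 10.24
The 2 values of 10.64 occupy positions 9–10 → each gets rank 10.
Group A values → pooled ranks: 12.83→5, 12.87→4, 10.64→10, 13.17→2, 10.24→12, 10.64→10, 10.25→11
Rank sum = 5 + 4 + 10 + 2 + 12 + 10 + 11 = 54

54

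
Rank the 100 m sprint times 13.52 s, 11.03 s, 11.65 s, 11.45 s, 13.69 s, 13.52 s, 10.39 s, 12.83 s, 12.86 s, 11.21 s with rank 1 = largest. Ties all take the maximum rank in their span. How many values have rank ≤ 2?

1

Sorted (descending): 13.69, 13.52, 13.52, 12.86, 12.83, 11.65, 11.45, 11.21, 11.03, 10.39
The 2 values of 13.52 occupy positions 2–3 → each gets rank 3.
Ranks ≤ 2: {1} → 1 value.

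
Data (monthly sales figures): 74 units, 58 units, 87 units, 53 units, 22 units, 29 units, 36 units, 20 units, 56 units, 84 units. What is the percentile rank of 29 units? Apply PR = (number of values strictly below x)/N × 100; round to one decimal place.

N = 10.
Strictly below 29: 2. Equal to 29: 1.
PR = 2/10 × 100 = 20.0

20.0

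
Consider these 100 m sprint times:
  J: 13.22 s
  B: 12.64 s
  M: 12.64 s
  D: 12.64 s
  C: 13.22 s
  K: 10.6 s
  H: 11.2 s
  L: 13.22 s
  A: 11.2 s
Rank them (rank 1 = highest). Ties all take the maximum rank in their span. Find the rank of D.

6

Sorted (descending): 13.22, 13.22, 13.22, 12.64, 12.64, 12.64, 11.2, 11.2, 10.6
The 3 values of 13.22 occupy positions 1–3 → each gets rank 3.
The 3 values of 12.64 occupy positions 4–6 → each gets rank 6.
The 2 values of 11.2 occupy positions 7–8 → each gets rank 8.
D has value 12.64 s → rank 6.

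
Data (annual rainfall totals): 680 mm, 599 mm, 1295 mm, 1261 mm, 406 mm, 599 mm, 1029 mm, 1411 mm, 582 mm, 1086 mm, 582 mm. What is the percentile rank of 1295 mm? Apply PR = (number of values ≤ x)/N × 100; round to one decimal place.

90.9

N = 11.
Strictly below 1295: 9. Equal to 1295: 1.
PR = 10/11 × 100 = 90.9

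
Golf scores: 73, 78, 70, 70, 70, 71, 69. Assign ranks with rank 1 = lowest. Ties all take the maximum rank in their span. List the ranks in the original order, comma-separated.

Sorted (ascending): 69, 70, 70, 70, 71, 73, 78
The 3 values of 70 occupy positions 2–4 → each gets rank 4.

6, 7, 4, 4, 4, 5, 1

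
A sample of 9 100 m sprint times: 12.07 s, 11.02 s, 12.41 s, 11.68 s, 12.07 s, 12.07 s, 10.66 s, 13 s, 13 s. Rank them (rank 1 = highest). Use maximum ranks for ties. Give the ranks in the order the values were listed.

6, 8, 3, 7, 6, 6, 9, 2, 2

Sorted (descending): 13, 13, 12.41, 12.07, 12.07, 12.07, 11.68, 11.02, 10.66
The 2 values of 13 occupy positions 1–2 → each gets rank 2.
The 3 values of 12.07 occupy positions 4–6 → each gets rank 6.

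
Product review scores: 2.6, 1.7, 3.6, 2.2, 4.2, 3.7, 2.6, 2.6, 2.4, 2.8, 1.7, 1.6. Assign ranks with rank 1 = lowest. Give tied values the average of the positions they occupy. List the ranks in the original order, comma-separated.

Sorted (ascending): 1.6, 1.7, 1.7, 2.2, 2.4, 2.6, 2.6, 2.6, 2.8, 3.6, 3.7, 4.2
The 2 values of 1.7 occupy positions 2–3 → average rank (2+3)/2 = 2.5.
The 3 values of 2.6 occupy positions 6–8 → average rank 7.

7, 2.5, 10, 4, 12, 11, 7, 7, 5, 9, 2.5, 1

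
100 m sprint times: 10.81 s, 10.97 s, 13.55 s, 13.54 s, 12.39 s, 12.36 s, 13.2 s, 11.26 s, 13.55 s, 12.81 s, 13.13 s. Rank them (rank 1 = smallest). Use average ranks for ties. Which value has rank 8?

13.2

Sorted (ascending): 10.81, 10.97, 11.26, 12.36, 12.39, 12.81, 13.13, 13.2, 13.54, 13.55, 13.55
The 2 values of 13.55 occupy positions 10–11 → average rank (10+11)/2 = 10.5.
Rank 8 → value 13.2.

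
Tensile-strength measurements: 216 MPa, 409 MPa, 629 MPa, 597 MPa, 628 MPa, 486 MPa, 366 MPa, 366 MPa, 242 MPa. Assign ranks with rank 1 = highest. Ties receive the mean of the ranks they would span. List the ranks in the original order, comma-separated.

Sorted (descending): 629, 628, 597, 486, 409, 366, 366, 242, 216
The 2 values of 366 occupy positions 6–7 → average rank (6+7)/2 = 6.5.

9, 5, 1, 3, 2, 4, 6.5, 6.5, 8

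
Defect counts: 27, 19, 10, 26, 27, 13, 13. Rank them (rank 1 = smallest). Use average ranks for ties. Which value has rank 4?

19

Sorted (ascending): 10, 13, 13, 19, 26, 27, 27
The 2 values of 13 occupy positions 2–3 → average rank (2+3)/2 = 2.5.
The 2 values of 27 occupy positions 6–7 → average rank (6+7)/2 = 6.5.
Rank 4 → value 19.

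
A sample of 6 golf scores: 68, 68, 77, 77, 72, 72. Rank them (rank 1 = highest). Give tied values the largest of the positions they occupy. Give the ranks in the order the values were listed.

Sorted (descending): 77, 77, 72, 72, 68, 68
The 2 values of 77 occupy positions 1–2 → each gets rank 2.
The 2 values of 72 occupy positions 3–4 → each gets rank 4.
The 2 values of 68 occupy positions 5–6 → each gets rank 6.

6, 6, 2, 2, 4, 4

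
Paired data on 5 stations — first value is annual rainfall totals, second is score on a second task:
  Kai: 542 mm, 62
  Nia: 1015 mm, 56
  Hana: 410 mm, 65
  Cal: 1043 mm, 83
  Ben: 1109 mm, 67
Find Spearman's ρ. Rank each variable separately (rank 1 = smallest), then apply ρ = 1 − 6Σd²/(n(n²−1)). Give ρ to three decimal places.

0.500

Ranks of variable 1: 2, 3, 1, 4, 5
Ranks of variable 2: 2, 1, 3, 5, 4
d = r₁ − r₂: 0, 2, -2, -1, 1
d²: 0, 4, 4, 1, 1; Σd² = 10
ρ = 1 − 6·10/(5·24) = 1 − 60/120 = 0.500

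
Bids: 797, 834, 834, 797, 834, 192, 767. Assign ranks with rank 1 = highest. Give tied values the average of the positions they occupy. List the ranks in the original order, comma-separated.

Sorted (descending): 834, 834, 834, 797, 797, 767, 192
The 3 values of 834 occupy positions 1–3 → average rank 2.
The 2 values of 797 occupy positions 4–5 → average rank (4+5)/2 = 4.5.

4.5, 2, 2, 4.5, 2, 7, 6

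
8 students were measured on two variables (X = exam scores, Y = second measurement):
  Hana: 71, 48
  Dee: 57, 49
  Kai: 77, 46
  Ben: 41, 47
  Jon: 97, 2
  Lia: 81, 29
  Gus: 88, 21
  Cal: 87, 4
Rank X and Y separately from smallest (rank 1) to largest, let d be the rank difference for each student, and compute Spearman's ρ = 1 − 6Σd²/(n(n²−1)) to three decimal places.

Ranks of variable 1: 3, 2, 4, 1, 8, 5, 7, 6
Ranks of variable 2: 7, 8, 5, 6, 1, 4, 3, 2
d = r₁ − r₂: -4, -6, -1, -5, 7, 1, 4, 4
d²: 16, 36, 1, 25, 49, 1, 16, 16; Σd² = 160
ρ = 1 − 6·160/(8·63) = 1 − 960/504 = -0.905

-0.905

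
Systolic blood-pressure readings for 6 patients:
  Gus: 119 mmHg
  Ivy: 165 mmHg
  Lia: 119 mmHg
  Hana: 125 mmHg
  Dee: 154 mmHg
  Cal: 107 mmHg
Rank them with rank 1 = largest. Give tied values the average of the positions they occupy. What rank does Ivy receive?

Sorted (descending): 165, 154, 125, 119, 119, 107
The 2 values of 119 occupy positions 4–5 → average rank (4+5)/2 = 4.5.
Ivy has value 165 mmHg → rank 1.

1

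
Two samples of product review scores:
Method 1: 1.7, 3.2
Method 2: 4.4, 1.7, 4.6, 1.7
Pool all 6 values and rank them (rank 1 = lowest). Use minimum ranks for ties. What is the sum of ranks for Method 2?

Sorted (ascending): 1.7, 1.7, 1.7, 3.2, 4.4, 4.6
The 3 values of 1.7 occupy positions 1–3 → each gets rank 1.
Method 2 values → pooled ranks: 4.4→5, 1.7→1, 4.6→6, 1.7→1
Rank sum = 5 + 1 + 6 + 1 = 13

13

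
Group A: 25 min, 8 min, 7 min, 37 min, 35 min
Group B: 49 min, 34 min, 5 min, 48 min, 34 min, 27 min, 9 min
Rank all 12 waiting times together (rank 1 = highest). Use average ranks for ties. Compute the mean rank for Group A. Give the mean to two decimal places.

7.20

Sorted (descending): 49, 48, 37, 35, 34, 34, 27, 25, 9, 8, 7, 5
The 2 values of 34 occupy positions 5–6 → average rank (5+6)/2 = 5.5.
Group A values → pooled ranks: 25→8, 8→10, 7→11, 37→3, 35→4
Mean rank = (8 + 10 + 11 + 3 + 4) / 5 = 7.20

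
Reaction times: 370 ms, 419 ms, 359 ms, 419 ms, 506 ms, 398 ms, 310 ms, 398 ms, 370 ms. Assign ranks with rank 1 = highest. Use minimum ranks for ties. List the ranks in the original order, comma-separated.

Sorted (descending): 506, 419, 419, 398, 398, 370, 370, 359, 310
The 2 values of 419 occupy positions 2–3 → each gets rank 2.
The 2 values of 398 occupy positions 4–5 → each gets rank 4.
The 2 values of 370 occupy positions 6–7 → each gets rank 6.

6, 2, 8, 2, 1, 4, 9, 4, 6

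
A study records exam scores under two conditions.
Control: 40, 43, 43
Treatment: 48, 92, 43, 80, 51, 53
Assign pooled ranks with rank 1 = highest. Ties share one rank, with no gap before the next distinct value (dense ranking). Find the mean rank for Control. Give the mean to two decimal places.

Sorted (descending): 92, 80, 53, 51, 48, 43, 43, 43, 40
The 3 values of 43 share dense rank 6.
Remaining distinct values take the next consecutive integers.
Control values → pooled ranks: 40→7, 43→6, 43→6
Mean rank = (7 + 6 + 6) / 3 = 6.33

6.33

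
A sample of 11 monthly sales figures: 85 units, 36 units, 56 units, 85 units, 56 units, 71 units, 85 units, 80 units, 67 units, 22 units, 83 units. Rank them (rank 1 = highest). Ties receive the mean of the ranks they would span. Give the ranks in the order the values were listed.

Sorted (descending): 85, 85, 85, 83, 80, 71, 67, 56, 56, 36, 22
The 3 values of 85 occupy positions 1–3 → average rank 2.
The 2 values of 56 occupy positions 8–9 → average rank (8+9)/2 = 8.5.

2, 10, 8.5, 2, 8.5, 6, 2, 5, 7, 11, 4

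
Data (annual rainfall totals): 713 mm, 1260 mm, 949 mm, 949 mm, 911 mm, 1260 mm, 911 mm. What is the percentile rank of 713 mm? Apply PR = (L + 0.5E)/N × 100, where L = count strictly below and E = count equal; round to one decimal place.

N = 7.
Strictly below 713: 0. Equal to 713: 1.
PR = (0 + 0.5·1)/7 × 100 = 7.1

7.1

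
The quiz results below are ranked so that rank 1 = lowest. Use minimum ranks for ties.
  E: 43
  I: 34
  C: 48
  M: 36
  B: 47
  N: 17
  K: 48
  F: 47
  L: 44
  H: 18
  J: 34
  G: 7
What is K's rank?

Sorted (ascending): 7, 17, 18, 34, 34, 36, 43, 44, 47, 47, 48, 48
The 2 values of 34 occupy positions 4–5 → each gets rank 4.
The 2 values of 47 occupy positions 9–10 → each gets rank 9.
The 2 values of 48 occupy positions 11–12 → each gets rank 11.
K has value 48 → rank 11.

11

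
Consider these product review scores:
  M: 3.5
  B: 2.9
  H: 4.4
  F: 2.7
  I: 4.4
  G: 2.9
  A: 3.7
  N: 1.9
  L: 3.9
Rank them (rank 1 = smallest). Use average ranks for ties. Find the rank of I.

Sorted (ascending): 1.9, 2.7, 2.9, 2.9, 3.5, 3.7, 3.9, 4.4, 4.4
The 2 values of 2.9 occupy positions 3–4 → average rank (3+4)/2 = 3.5.
The 2 values of 4.4 occupy positions 8–9 → average rank (8+9)/2 = 8.5.
I has value 4.4 → rank 8.5.

8.5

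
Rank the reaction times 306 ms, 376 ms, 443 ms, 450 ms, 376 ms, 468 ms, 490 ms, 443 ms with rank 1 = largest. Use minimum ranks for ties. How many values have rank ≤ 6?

7

Sorted (descending): 490, 468, 450, 443, 443, 376, 376, 306
The 2 values of 443 occupy positions 4–5 → each gets rank 4.
The 2 values of 376 occupy positions 6–7 → each gets rank 6.
Ranks ≤ 6: {1, 2, 3, 4, 4, 6, 6} → 7 values.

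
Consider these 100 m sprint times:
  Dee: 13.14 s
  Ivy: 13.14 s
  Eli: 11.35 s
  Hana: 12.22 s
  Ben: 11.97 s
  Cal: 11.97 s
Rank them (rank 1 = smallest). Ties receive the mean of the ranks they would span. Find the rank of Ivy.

Sorted (ascending): 11.35, 11.97, 11.97, 12.22, 13.14, 13.14
The 2 values of 11.97 occupy positions 2–3 → average rank (2+3)/2 = 2.5.
The 2 values of 13.14 occupy positions 5–6 → average rank (5+6)/2 = 5.5.
Ivy has value 13.14 s → rank 5.5.

5.5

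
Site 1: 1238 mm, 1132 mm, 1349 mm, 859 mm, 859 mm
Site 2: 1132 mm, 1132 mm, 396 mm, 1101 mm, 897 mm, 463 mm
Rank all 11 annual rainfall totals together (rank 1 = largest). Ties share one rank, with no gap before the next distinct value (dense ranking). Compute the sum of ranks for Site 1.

Sorted (descending): 1349, 1238, 1132, 1132, 1132, 1101, 897, 859, 859, 463, 396
The 3 values of 1132 share dense rank 3.
The 2 values of 859 share dense rank 6.
Remaining distinct values take the next consecutive integers.
Site 1 values → pooled ranks: 1238→2, 1132→3, 1349→1, 859→6, 859→6
Rank sum = 2 + 3 + 1 + 6 + 6 = 18

18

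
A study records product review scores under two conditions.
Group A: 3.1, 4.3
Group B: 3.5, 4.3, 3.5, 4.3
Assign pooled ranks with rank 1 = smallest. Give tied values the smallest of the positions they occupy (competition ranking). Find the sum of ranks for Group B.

Sorted (ascending): 3.1, 3.5, 3.5, 4.3, 4.3, 4.3
The 2 values of 3.5 occupy positions 2–3 → each gets rank 2.
The 3 values of 4.3 occupy positions 4–6 → each gets rank 4.
Group B values → pooled ranks: 3.5→2, 4.3→4, 3.5→2, 4.3→4
Rank sum = 2 + 4 + 2 + 4 = 12

12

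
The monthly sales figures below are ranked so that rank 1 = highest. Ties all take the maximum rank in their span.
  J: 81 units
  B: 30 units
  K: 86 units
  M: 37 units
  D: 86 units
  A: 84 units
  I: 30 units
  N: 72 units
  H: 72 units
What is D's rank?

Sorted (descending): 86, 86, 84, 81, 72, 72, 37, 30, 30
The 2 values of 86 occupy positions 1–2 → each gets rank 2.
The 2 values of 72 occupy positions 5–6 → each gets rank 6.
The 2 values of 30 occupy positions 8–9 → each gets rank 9.
D has value 86 units → rank 2.

2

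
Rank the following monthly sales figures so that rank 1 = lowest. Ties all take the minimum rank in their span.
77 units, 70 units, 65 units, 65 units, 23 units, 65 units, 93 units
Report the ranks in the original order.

6, 5, 2, 2, 1, 2, 7

Sorted (ascending): 23, 65, 65, 65, 70, 77, 93
The 3 values of 65 occupy positions 2–4 → each gets rank 2.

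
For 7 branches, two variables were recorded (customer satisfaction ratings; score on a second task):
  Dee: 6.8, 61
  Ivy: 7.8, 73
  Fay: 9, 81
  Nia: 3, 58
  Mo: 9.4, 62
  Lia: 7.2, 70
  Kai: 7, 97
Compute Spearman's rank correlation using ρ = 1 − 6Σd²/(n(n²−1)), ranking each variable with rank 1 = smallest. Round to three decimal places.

0.429

Ranks of variable 1: 2, 5, 6, 1, 7, 4, 3
Ranks of variable 2: 2, 5, 6, 1, 3, 4, 7
d = r₁ − r₂: 0, 0, 0, 0, 4, 0, -4
d²: 0, 0, 0, 0, 16, 0, 16; Σd² = 32
ρ = 1 − 6·32/(7·48) = 1 − 192/336 = 0.429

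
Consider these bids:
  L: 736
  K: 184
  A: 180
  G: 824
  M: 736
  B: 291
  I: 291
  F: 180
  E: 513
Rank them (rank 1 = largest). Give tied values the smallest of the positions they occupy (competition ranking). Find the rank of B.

5

Sorted (descending): 824, 736, 736, 513, 291, 291, 184, 180, 180
The 2 values of 736 occupy positions 2–3 → each gets rank 2.
The 2 values of 291 occupy positions 5–6 → each gets rank 5.
The 2 values of 180 occupy positions 8–9 → each gets rank 8.
B has value 291 → rank 5.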